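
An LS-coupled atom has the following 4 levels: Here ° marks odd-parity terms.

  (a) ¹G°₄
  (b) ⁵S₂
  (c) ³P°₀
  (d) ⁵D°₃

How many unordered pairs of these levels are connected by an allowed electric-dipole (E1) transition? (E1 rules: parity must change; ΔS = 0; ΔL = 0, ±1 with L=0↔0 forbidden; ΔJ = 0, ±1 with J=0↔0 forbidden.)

(a)–(b): forbidden (ΔS, ΔL, ΔJ).
(a)–(c): forbidden (parity, ΔS, ΔL, ΔJ).
(a)–(d): forbidden (parity, ΔS, ΔL).
(b)–(c): forbidden (ΔS, ΔJ).
(b)–(d): forbidden (ΔL).
(c)–(d): forbidden (parity, ΔS, ΔJ).
Allowed pairs: 0 of 6.

0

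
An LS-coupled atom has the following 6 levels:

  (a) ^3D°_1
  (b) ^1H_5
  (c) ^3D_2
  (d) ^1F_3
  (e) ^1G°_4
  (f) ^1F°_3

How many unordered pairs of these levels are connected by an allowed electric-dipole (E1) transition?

4

(a)–(b): forbidden (ΔS, ΔL, ΔJ).
(a)–(c): allowed.
(a)–(d): forbidden (ΔS, ΔJ).
(a)–(e): forbidden (parity, ΔS, ΔL, ΔJ).
(a)–(f): forbidden (parity, ΔS, ΔJ).
(b)–(c): forbidden (parity, ΔS, ΔL, ΔJ).
(b)–(d): forbidden (parity, ΔL, ΔJ).
(b)–(e): allowed.
(b)–(f): forbidden (ΔL, ΔJ).
(c)–(d): forbidden (parity, ΔS).
(c)–(e): forbidden (ΔS, ΔL, ΔJ).
(c)–(f): forbidden (ΔS).
(d)–(e): allowed.
(d)–(f): allowed.
(e)–(f): forbidden (parity).
Allowed pairs: 4 of 15.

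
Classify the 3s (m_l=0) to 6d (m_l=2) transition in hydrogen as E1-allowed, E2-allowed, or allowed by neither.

E2

Δl = 2 − 0 = +2; l_i + l_f = 2.
Δm_l = +2.
E1 (Δl = ±1, |Δm_l| ≤ 1): not satisfied.
E2 (Δl = 0,±2, l_i+l_f ≥ 2, |Δm_l| ≤ 2): satisfied.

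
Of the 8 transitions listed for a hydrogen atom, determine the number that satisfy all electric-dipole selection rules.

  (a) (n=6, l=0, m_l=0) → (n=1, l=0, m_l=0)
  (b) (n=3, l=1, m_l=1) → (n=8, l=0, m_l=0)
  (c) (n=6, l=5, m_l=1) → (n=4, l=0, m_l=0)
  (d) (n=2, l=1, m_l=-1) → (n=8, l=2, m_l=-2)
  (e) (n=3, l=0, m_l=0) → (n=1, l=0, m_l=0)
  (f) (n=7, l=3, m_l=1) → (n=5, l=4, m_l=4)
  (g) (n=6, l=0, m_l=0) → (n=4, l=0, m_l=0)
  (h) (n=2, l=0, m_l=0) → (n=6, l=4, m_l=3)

2

(a) forbidden — Δl = +0 (E1 requires Δl = ±1)
(b) allowed
(c) forbidden — Δl = -5 (E1 requires Δl = ±1)
(d) allowed
(e) forbidden — Δl = +0 (E1 requires Δl = ±1)
(f) forbidden — Δm_l = +3 (E1 requires Δm_l = 0, ±1)
(g) forbidden — Δl = +0 (E1 requires Δl = ±1)
(h) forbidden — Δl = +4 (E1 requires Δl = ±1); Δm_l = +3 (E1 requires Δm_l = 0, ±1)
Total allowed: 2 of 8.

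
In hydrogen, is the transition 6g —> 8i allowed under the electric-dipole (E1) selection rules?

l: 4 → 6 (Δl = +2). Δl = ±1 fails.
The transition is electric-dipole forbidden.

forbidden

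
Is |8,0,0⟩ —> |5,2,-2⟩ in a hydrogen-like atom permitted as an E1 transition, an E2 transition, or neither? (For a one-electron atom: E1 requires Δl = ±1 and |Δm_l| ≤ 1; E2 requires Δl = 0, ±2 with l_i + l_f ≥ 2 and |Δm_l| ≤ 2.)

E2

Δl = 2 − 0 = +2; l_i + l_f = 2.
Δm_l = -2.
E1 (Δl = ±1, |Δm_l| ≤ 1): not satisfied.
E2 (Δl = 0,±2, l_i+l_f ≥ 2, |Δm_l| ≤ 2): satisfied.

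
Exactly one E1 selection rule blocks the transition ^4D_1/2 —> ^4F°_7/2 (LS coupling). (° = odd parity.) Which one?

the ΔJ = 0, ±1 rule

Reading off the term symbols: S 3/2→3/2, L 2→3, J 1/2→7/2, parity even→odd.
Parity must change: even → odd — ✓.
ΔS = 0: S: 3/2 → 3/2 — ✓.
ΔL = 0, ±1 (not L=0↔0): L: 2 → 3, ΔL = +1 — ✓.
ΔJ = 0, ±1 (not J=0↔0): J: 1/2 → 7/2, ΔJ = +3 — ✗.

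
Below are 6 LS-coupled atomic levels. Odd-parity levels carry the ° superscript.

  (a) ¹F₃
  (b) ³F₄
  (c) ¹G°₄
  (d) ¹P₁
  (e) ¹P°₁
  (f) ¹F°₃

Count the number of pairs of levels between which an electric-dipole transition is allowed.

3

(a)–(b): forbidden (parity, ΔS).
(a)–(c): allowed.
(a)–(d): forbidden (parity, ΔL, ΔJ).
(a)–(e): forbidden (ΔL, ΔJ).
(a)–(f): allowed.
(b)–(c): forbidden (ΔS).
(b)–(d): forbidden (parity, ΔS, ΔL, ΔJ).
(b)–(e): forbidden (ΔS, ΔL, ΔJ).
(b)–(f): forbidden (ΔS).
(c)–(d): forbidden (ΔL, ΔJ).
(c)–(e): forbidden (parity, ΔL, ΔJ).
(c)–(f): forbidden (parity).
(d)–(e): allowed.
(d)–(f): forbidden (ΔL, ΔJ).
(e)–(f): forbidden (parity, ΔL, ΔJ).
Allowed pairs: 3 of 15.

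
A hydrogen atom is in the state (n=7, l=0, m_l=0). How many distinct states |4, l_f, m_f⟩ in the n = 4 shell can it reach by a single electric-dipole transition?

3

E1 requires Δl = ±1, so l_f ∈ {-1, 1}; with 0 ≤ l_f ≤ n_f−1 = 3, the allowed l_f values are {1}.
For l_f = 1: m_f ∈ {m_i−1, m_i, m_i+1} ∩ [−1, 1] = {-1, 0, 1} → 3 states.
Total: 3.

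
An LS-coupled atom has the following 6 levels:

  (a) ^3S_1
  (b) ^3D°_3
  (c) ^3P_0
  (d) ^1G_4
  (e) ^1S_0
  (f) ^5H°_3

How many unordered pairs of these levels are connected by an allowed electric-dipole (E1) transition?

(a)–(b): forbidden (ΔL, ΔJ).
(a)–(c): forbidden (parity).
(a)–(d): forbidden (parity, ΔS, ΔL, ΔJ).
(a)–(e): forbidden (parity, ΔS, ΔL).
(a)–(f): forbidden (ΔS, ΔL, ΔJ).
(b)–(c): forbidden (ΔJ).
(b)–(d): forbidden (ΔS, ΔL).
(b)–(e): forbidden (ΔS, ΔL, ΔJ).
(b)–(f): forbidden (parity, ΔS, ΔL).
(c)–(d): forbidden (parity, ΔS, ΔL, ΔJ).
(c)–(e): forbidden (parity, ΔS, ΔJ).
(c)–(f): forbidden (ΔS, ΔL, ΔJ).
(d)–(e): forbidden (parity, ΔL, ΔJ).
(d)–(f): forbidden (ΔS).
(e)–(f): forbidden (ΔS, ΔL, ΔJ).
Allowed pairs: 0 of 15.

0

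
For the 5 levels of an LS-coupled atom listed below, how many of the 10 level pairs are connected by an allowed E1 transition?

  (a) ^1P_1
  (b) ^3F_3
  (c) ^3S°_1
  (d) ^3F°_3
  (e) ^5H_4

1

(a)–(b): forbidden (parity, ΔS, ΔL, ΔJ).
(a)–(c): forbidden (ΔS).
(a)–(d): forbidden (ΔS, ΔL, ΔJ).
(a)–(e): forbidden (parity, ΔS, ΔL, ΔJ).
(b)–(c): forbidden (ΔL, ΔJ).
(b)–(d): allowed.
(b)–(e): forbidden (parity, ΔS, ΔL).
(c)–(d): forbidden (parity, ΔL, ΔJ).
(c)–(e): forbidden (ΔS, ΔL, ΔJ).
(d)–(e): forbidden (ΔS, ΔL).
Allowed pairs: 1 of 10.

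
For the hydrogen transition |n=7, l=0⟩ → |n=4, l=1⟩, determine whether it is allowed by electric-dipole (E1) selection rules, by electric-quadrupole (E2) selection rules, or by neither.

E1

Δl = 1 − 0 = +1; l_i + l_f = 1.
E1 (Δl = ±1): satisfied.
E2 (Δl = 0,±2, l_i+l_f ≥ 2): not satisfied.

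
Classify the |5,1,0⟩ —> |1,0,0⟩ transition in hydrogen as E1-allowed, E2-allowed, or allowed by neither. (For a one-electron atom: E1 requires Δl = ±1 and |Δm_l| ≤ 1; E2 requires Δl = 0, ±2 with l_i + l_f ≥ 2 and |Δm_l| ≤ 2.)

Δl = 0 − 1 = -1; l_i + l_f = 1.
Δm_l = +0.
E1 (Δl = ±1, |Δm_l| ≤ 1): satisfied.
E2 (Δl = 0,±2, l_i+l_f ≥ 2, |Δm_l| ≤ 2): not satisfied.

E1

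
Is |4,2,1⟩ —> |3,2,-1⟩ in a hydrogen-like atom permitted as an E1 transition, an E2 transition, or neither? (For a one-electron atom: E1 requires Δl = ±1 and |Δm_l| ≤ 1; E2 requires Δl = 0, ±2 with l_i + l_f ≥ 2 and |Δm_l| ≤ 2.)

Δl = 2 − 2 = +0; l_i + l_f = 4.
Δm_l = -2.
E1 (Δl = ±1, |Δm_l| ≤ 1): not satisfied.
E2 (Δl = 0,±2, l_i+l_f ≥ 2, |Δm_l| ≤ 2): satisfied.

E2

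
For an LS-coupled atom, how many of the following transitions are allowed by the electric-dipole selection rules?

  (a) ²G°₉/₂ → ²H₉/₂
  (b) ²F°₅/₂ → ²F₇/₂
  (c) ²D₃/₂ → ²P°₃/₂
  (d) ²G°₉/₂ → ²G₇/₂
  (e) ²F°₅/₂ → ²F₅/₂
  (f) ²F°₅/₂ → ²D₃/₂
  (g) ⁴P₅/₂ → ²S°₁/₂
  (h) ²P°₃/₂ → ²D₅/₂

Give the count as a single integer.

7

(a) allowed
(b) allowed
(c) allowed
(d) allowed
(e) allowed
(f) allowed
(g) forbidden (ΔS, ΔJ fail)
(h) allowed
Total allowed: 7 of 8.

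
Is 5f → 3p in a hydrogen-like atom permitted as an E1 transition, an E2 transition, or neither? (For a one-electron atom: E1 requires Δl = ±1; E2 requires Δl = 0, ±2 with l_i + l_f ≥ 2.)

Δl = 1 − 3 = -2; l_i + l_f = 4.
E1 (Δl = ±1): not satisfied.
E2 (Δl = 0,±2, l_i+l_f ≥ 2): satisfied.

E2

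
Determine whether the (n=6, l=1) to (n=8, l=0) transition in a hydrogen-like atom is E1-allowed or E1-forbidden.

Initial l = 1, final l = 0, so Δl = -1. E1 requires Δl = ±1: passes.
All E1 selection rules are satisfied.

allowed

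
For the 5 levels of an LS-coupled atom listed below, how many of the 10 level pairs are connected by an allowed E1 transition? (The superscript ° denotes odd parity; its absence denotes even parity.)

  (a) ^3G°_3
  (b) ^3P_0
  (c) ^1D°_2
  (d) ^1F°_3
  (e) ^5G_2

0

(a)–(b): forbidden (ΔL, ΔJ).
(a)–(c): forbidden (parity, ΔS, ΔL).
(a)–(d): forbidden (parity, ΔS).
(a)–(e): forbidden (ΔS).
(b)–(c): forbidden (ΔS, ΔJ).
(b)–(d): forbidden (ΔS, ΔL, ΔJ).
(b)–(e): forbidden (parity, ΔS, ΔL, ΔJ).
(c)–(d): forbidden (parity).
(c)–(e): forbidden (ΔS, ΔL).
(d)–(e): forbidden (ΔS).
Allowed pairs: 0 of 10.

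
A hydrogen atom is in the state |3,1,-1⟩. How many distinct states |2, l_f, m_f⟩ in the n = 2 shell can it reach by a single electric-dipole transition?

1

E1 requires Δl = ±1, so l_f ∈ {0, 2}; with 0 ≤ l_f ≤ n_f−1 = 1, the allowed l_f values are {0}.
For l_f = 0: m_f ∈ {m_i−1, m_i, m_i+1} ∩ [−0, 0] = {0} → 1 state.
Total: 1.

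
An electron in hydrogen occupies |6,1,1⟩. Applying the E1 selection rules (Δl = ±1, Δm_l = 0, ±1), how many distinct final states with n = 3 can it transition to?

4

E1 requires Δl = ±1, so l_f ∈ {0, 2}; with 0 ≤ l_f ≤ n_f−1 = 2, the allowed l_f values are {0, 2}.
For l_f = 0: m_f ∈ {m_i−1, m_i, m_i+1} ∩ [−0, 0] = {0} → 1 state.
For l_f = 2: m_f ∈ {m_i−1, m_i, m_i+1} ∩ [−2, 2] = {0, 1, 2} → 3 states.
Total: 4.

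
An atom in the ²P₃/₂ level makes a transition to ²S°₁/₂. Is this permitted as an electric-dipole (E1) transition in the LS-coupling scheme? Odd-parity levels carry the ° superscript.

Initial level: S=1/2, L=1, J=3/2, parity even. Final level: S=1/2, L=0, J=1/2, parity odd.
Parity must change: even → odd — ✓.
ΔS = 0: S: 1/2 → 1/2 — ✓.
ΔL = 0, ±1 (not L=0↔0): L: 1 → 0, ΔL = -1 — ✓.
ΔJ = 0, ±1 (not J=0↔0): J: 3/2 → 1/2, ΔJ = -1 — ✓.
All four E1 rules are satisfied.

allowed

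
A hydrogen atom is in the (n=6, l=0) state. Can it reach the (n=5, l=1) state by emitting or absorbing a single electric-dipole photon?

allowed

Initial l = 0, final l = 1, so Δl = +1. E1 requires Δl = ±1: passes.
All E1 selection rules are satisfied.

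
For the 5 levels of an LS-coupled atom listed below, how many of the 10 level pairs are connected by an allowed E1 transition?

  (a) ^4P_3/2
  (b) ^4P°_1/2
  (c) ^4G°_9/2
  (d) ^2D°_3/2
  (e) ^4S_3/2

(a)–(b): allowed.
(a)–(c): forbidden (ΔL, ΔJ).
(a)–(d): forbidden (ΔS).
(a)–(e): forbidden (parity).
(b)–(c): forbidden (parity, ΔL, ΔJ).
(b)–(d): forbidden (parity, ΔS).
(b)–(e): allowed.
(c)–(d): forbidden (parity, ΔS, ΔL, ΔJ).
(c)–(e): forbidden (ΔL, ΔJ).
(d)–(e): forbidden (ΔS, ΔL).
Allowed pairs: 2 of 10.

2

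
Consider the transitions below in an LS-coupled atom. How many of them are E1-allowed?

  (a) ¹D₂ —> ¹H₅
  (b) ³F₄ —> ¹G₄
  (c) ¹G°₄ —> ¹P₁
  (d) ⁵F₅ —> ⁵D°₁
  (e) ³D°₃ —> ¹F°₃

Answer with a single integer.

0

(a) forbidden (parity, ΔL, ΔJ fail)
(b) forbidden (parity, ΔS fail)
(c) forbidden (ΔL, ΔJ fail)
(d) forbidden (ΔJ fails)
(e) forbidden (parity, ΔS fail)
Total allowed: 0 of 5.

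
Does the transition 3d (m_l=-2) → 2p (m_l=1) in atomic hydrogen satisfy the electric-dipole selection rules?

l: 2 → 1 (Δl = -1). Δl = ±1 passes.
Δm_l = 1 − (-2) = +3. E1 requires Δm_l = 0, ±1: fails.
The transition is electric-dipole forbidden.

forbidden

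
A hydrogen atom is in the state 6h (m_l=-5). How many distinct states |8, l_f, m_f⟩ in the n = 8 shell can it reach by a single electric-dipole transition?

4

E1 requires Δl = ±1, so l_f ∈ {4, 6}; with 0 ≤ l_f ≤ n_f−1 = 7, the allowed l_f values are {4, 6}.
For l_f = 4: m_f ∈ {m_i−1, m_i, m_i+1} ∩ [−4, 4] = {-4} → 1 state.
For l_f = 6: m_f ∈ {m_i−1, m_i, m_i+1} ∩ [−6, 6] = {-6, -5, -4} → 3 states.
Total: 4.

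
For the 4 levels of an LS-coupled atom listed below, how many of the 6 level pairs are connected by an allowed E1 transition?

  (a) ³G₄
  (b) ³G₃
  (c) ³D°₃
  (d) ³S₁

0

(a)–(b): forbidden (parity).
(a)–(c): forbidden (ΔL).
(a)–(d): forbidden (parity, ΔL, ΔJ).
(b)–(c): forbidden (ΔL).
(b)–(d): forbidden (parity, ΔL, ΔJ).
(c)–(d): forbidden (ΔL, ΔJ).
Allowed pairs: 0 of 6.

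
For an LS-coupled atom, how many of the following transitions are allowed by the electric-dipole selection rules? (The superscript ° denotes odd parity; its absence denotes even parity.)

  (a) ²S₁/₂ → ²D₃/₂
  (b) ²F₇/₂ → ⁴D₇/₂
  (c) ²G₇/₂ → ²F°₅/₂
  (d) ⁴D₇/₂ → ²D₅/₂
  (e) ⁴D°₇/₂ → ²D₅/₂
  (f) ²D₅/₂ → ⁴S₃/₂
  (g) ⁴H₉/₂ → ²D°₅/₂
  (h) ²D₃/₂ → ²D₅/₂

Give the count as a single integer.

(a) forbidden (parity, ΔL fail)
(b) forbidden (parity, ΔS fail)
(c) allowed
(d) forbidden (parity, ΔS fail)
(e) forbidden (ΔS fails)
(f) forbidden (parity, ΔS, ΔL fail)
(g) forbidden (ΔS, ΔL, ΔJ fail)
(h) forbidden (parity fails)
Total allowed: 1 of 8.

1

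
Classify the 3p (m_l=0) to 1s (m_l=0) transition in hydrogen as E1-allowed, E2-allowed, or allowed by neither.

E1

Δl = 0 − 1 = -1; l_i + l_f = 1.
Δm_l = +0.
E1 (Δl = ±1, |Δm_l| ≤ 1): satisfied.
E2 (Δl = 0,±2, l_i+l_f ≥ 2, |Δm_l| ≤ 2): not satisfied.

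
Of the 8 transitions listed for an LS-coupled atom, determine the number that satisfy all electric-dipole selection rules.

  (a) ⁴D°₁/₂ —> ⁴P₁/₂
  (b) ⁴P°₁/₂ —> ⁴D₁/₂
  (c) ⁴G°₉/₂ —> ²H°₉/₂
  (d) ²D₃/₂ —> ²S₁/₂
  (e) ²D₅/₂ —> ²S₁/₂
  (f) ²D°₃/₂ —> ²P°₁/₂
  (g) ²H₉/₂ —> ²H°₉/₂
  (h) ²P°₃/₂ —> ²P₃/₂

(a) allowed
(b) allowed
(c) forbidden (parity, ΔS fail)
(d) forbidden (parity, ΔL fail)
(e) forbidden (parity, ΔL, ΔJ fail)
(f) forbidden (parity fails)
(g) allowed
(h) allowed
Total allowed: 4 of 8.

4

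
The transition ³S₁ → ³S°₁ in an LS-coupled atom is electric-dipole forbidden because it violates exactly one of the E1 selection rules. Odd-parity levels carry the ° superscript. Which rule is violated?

the L=0 ↔ L=0 exclusion

Reading off the term symbols: S 1→1, L 0→0, J 1→1, parity even→odd.
Parity must change: even → odd — satisfied.
ΔS = 0: S: 1 → 1 — satisfied.
ΔL = 0, ±1 (not L=0↔0): L: 0 → 0, ΔL = +0 — violated.
ΔJ = 0, ±1 (not J=0↔0): J: 1 → 1, ΔJ = +0 — satisfied.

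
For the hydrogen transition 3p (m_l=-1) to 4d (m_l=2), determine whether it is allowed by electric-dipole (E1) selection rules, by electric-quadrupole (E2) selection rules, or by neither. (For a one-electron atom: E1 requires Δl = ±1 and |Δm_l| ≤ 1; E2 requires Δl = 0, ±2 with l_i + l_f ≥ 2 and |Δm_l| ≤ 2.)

Δl = 2 − 1 = +1; l_i + l_f = 3.
Δm_l = +3.
E1 (Δl = ±1, |Δm_l| ≤ 1): not satisfied.
E2 (Δl = 0,±2, l_i+l_f ≥ 2, |Δm_l| ≤ 2): not satisfied.

neither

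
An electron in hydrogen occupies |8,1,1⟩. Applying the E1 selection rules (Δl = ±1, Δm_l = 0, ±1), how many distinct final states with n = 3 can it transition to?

E1 requires Δl = ±1, so l_f ∈ {0, 2}; with 0 ≤ l_f ≤ n_f−1 = 2, the allowed l_f values are {0, 2}.
For l_f = 0: m_f ∈ {m_i−1, m_i, m_i+1} ∩ [−0, 0] = {0} → 1 state.
For l_f = 2: m_f ∈ {m_i−1, m_i, m_i+1} ∩ [−2, 2] = {0, 1, 2} → 3 states.
Total: 4.

4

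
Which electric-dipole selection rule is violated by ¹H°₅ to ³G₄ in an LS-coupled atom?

Reading off the term symbols: S 0→1, L 5→4, J 5→4, parity odd→even.
ΔL = 0, ±1 (not L=0↔0): L: 5 → 4, ΔL = -1 — satisfied.
Parity must change: odd → even — satisfied.
ΔJ = 0, ±1 (not J=0↔0): J: 5 → 4, ΔJ = -1 — satisfied.
ΔS = 0: S: 0 → 1 — violated.

the ΔS = 0 rule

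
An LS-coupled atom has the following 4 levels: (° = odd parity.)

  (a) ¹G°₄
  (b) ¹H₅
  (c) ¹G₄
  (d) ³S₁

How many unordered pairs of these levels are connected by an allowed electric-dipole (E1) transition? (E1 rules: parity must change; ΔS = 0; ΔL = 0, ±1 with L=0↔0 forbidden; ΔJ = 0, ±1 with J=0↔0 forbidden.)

(a)–(b): allowed.
(a)–(c): allowed.
(a)–(d): forbidden (ΔS, ΔL, ΔJ).
(b)–(c): forbidden (parity).
(b)–(d): forbidden (parity, ΔS, ΔL, ΔJ).
(c)–(d): forbidden (parity, ΔS, ΔL, ΔJ).
Allowed pairs: 2 of 6.

2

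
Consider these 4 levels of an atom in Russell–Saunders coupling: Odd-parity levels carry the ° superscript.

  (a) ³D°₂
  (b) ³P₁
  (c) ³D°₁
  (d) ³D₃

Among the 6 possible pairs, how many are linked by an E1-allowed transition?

3

(a)–(b): allowed.
(a)–(c): forbidden (parity).
(a)–(d): allowed.
(b)–(c): allowed.
(b)–(d): forbidden (parity, ΔJ).
(c)–(d): forbidden (ΔJ).
Allowed pairs: 3 of 6.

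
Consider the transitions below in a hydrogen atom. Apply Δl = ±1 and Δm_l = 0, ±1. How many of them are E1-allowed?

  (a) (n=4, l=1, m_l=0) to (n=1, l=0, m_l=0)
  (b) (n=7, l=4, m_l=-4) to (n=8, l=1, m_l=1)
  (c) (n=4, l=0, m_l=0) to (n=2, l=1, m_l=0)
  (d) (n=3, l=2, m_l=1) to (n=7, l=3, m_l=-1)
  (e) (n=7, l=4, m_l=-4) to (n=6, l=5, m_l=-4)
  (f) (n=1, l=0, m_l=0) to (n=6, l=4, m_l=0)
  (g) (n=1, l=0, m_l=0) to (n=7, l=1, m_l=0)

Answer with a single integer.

(a) allowed
(b) forbidden — Δl = -3 (E1 requires Δl = ±1); Δm_l = +5 (E1 requires Δm_l = 0, ±1)
(c) allowed
(d) forbidden — Δm_l = -2 (E1 requires Δm_l = 0, ±1)
(e) allowed
(f) forbidden — Δl = +4 (E1 requires Δl = ±1)
(g) allowed
Total allowed: 4 of 7.

4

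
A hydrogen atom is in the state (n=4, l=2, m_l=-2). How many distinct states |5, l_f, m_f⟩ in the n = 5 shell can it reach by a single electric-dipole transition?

E1 requires Δl = ±1, so l_f ∈ {1, 3}; with 0 ≤ l_f ≤ n_f−1 = 4, the allowed l_f values are {1, 3}.
For l_f = 1: m_f ∈ {m_i−1, m_i, m_i+1} ∩ [−1, 1] = {-1} → 1 state.
For l_f = 3: m_f ∈ {m_i−1, m_i, m_i+1} ∩ [−3, 3] = {-3, -2, -1} → 3 states.
Total: 4.

4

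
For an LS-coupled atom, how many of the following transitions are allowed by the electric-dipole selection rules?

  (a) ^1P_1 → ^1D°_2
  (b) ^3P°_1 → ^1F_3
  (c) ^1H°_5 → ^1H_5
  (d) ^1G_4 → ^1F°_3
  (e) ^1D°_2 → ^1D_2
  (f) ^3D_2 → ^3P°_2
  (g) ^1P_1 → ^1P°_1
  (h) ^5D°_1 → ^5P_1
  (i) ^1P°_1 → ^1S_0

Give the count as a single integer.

8

(a) allowed
(b) forbidden (ΔS, ΔL, ΔJ fail)
(c) allowed
(d) allowed
(e) allowed
(f) allowed
(g) allowed
(h) allowed
(i) allowed
Total allowed: 8 of 9.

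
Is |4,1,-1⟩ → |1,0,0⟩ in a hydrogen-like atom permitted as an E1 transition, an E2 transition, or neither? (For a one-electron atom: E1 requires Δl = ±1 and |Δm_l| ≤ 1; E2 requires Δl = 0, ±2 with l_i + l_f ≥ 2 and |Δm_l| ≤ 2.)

Δl = 0 − 1 = -1; l_i + l_f = 1.
Δm_l = +1.
E1 (Δl = ±1, |Δm_l| ≤ 1): satisfied.
E2 (Δl = 0,±2, l_i+l_f ≥ 2, |Δm_l| ≤ 2): not satisfied.

E1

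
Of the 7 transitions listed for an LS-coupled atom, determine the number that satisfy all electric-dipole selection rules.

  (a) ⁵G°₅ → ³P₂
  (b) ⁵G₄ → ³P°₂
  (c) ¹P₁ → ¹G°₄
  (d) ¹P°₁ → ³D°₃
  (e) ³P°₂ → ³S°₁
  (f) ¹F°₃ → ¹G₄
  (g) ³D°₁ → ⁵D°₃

(a) forbidden (ΔS, ΔL, ΔJ fail)
(b) forbidden (ΔS, ΔL, ΔJ fail)
(c) forbidden (ΔL, ΔJ fail)
(d) forbidden (parity, ΔS, ΔJ fail)
(e) forbidden (parity fails)
(f) allowed
(g) forbidden (parity, ΔS, ΔJ fail)
Total allowed: 1 of 7.

1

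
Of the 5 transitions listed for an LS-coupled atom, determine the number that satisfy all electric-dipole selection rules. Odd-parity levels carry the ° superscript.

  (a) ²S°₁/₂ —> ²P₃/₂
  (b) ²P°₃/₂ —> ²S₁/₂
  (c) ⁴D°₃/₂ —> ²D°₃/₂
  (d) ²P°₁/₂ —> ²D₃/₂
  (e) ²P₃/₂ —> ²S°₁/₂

4

(a) allowed
(b) allowed
(c) forbidden (parity, ΔS fail)
(d) allowed
(e) allowed
Total allowed: 4 of 5.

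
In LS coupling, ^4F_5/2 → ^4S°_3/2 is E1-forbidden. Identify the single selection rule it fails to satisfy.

Parity must change: even → odd — satisfied.
ΔS = 0: S: 3/2 → 3/2 — satisfied.
ΔL = 0, ±1 (not L=0↔0): L: 3 → 0, ΔL = -3 — violated.
ΔJ = 0, ±1 (not J=0↔0): J: 5/2 → 3/2, ΔJ = -1 — satisfied.

the ΔL = 0, ±1 rule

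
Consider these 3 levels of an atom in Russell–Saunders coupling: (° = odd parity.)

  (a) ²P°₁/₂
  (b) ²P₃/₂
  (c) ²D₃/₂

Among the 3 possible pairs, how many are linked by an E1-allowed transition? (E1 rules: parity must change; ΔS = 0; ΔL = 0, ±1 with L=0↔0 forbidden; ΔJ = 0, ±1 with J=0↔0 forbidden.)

2

(a)–(b): allowed.
(a)–(c): allowed.
(b)–(c): forbidden (parity).
Allowed pairs: 2 of 3.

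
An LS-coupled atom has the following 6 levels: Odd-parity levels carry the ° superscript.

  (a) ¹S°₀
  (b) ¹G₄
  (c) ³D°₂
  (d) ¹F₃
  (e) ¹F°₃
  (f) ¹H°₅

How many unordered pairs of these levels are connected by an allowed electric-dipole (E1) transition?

3

(a)–(b): forbidden (ΔL, ΔJ).
(a)–(c): forbidden (parity, ΔS, ΔL, ΔJ).
(a)–(d): forbidden (ΔL, ΔJ).
(a)–(e): forbidden (parity, ΔL, ΔJ).
(a)–(f): forbidden (parity, ΔL, ΔJ).
(b)–(c): forbidden (ΔS, ΔL, ΔJ).
(b)–(d): forbidden (parity).
(b)–(e): allowed.
(b)–(f): allowed.
(c)–(d): forbidden (ΔS).
(c)–(e): forbidden (parity, ΔS).
(c)–(f): forbidden (parity, ΔS, ΔL, ΔJ).
(d)–(e): allowed.
(d)–(f): forbidden (ΔL, ΔJ).
(e)–(f): forbidden (parity, ΔL, ΔJ).
Allowed pairs: 3 of 15.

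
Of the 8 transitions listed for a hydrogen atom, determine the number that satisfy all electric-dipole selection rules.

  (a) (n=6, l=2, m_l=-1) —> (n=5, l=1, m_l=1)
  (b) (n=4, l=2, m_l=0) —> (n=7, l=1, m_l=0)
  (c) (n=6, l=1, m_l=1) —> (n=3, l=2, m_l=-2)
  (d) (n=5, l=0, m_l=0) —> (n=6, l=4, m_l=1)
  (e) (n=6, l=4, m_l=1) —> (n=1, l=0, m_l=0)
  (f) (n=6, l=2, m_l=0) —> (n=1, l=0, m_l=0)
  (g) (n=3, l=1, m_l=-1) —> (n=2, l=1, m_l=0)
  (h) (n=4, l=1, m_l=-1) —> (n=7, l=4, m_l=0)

1

(a) forbidden — Δm_l = +2 (E1 requires Δm_l = 0, ±1)
(b) allowed
(c) forbidden — Δm_l = -3 (E1 requires Δm_l = 0, ±1)
(d) forbidden — Δl = +4 (E1 requires Δl = ±1)
(e) forbidden — Δl = -4 (E1 requires Δl = ±1)
(f) forbidden — Δl = -2 (E1 requires Δl = ±1)
(g) forbidden — Δl = +0 (E1 requires Δl = ±1)
(h) forbidden — Δl = +3 (E1 requires Δl = ±1)
Total allowed: 1 of 8.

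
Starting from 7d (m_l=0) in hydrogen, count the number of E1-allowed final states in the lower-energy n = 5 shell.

6

E1 requires Δl = ±1, so l_f ∈ {1, 3}; with 0 ≤ l_f ≤ n_f−1 = 4, the allowed l_f values are {1, 3}.
For l_f = 1: m_f ∈ {m_i−1, m_i, m_i+1} ∩ [−1, 1] = {-1, 0, 1} → 3 states.
For l_f = 3: m_f ∈ {m_i−1, m_i, m_i+1} ∩ [−3, 3] = {-1, 0, 1} → 3 states.
Total: 6.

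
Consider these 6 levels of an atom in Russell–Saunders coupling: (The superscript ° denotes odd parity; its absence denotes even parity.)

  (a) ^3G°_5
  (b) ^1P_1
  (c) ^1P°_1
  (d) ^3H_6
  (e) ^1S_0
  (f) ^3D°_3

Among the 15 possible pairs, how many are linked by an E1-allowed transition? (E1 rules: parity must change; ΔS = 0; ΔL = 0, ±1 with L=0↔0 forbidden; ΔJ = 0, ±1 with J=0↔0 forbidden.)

3

(a)–(b): forbidden (ΔS, ΔL, ΔJ).
(a)–(c): forbidden (parity, ΔS, ΔL, ΔJ).
(a)–(d): allowed.
(a)–(e): forbidden (ΔS, ΔL, ΔJ).
(a)–(f): forbidden (parity, ΔL, ΔJ).
(b)–(c): allowed.
(b)–(d): forbidden (parity, ΔS, ΔL, ΔJ).
(b)–(e): forbidden (parity).
(b)–(f): forbidden (ΔS, ΔJ).
(c)–(d): forbidden (ΔS, ΔL, ΔJ).
(c)–(e): allowed.
(c)–(f): forbidden (parity, ΔS, ΔJ).
(d)–(e): forbidden (parity, ΔS, ΔL, ΔJ).
(d)–(f): forbidden (ΔL, ΔJ).
(e)–(f): forbidden (ΔS, ΔL, ΔJ).
Allowed pairs: 3 of 15.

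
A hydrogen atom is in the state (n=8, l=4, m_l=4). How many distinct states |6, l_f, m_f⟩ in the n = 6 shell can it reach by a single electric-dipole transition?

E1 requires Δl = ±1, so l_f ∈ {3, 5}; with 0 ≤ l_f ≤ n_f−1 = 5, the allowed l_f values are {3, 5}.
For l_f = 3: m_f ∈ {m_i−1, m_i, m_i+1} ∩ [−3, 3] = {3} → 1 state.
For l_f = 5: m_f ∈ {m_i−1, m_i, m_i+1} ∩ [−5, 5] = {3, 4, 5} → 3 states.
Total: 4.

4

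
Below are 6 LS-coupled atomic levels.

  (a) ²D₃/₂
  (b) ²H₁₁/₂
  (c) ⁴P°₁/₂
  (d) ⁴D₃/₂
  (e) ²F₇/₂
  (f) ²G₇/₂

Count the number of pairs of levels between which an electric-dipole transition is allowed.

(a)–(b): forbidden (parity, ΔL, ΔJ).
(a)–(c): forbidden (ΔS).
(a)–(d): forbidden (parity, ΔS).
(a)–(e): forbidden (parity, ΔJ).
(a)–(f): forbidden (parity, ΔL, ΔJ).
(b)–(c): forbidden (ΔS, ΔL, ΔJ).
(b)–(d): forbidden (parity, ΔS, ΔL, ΔJ).
(b)–(e): forbidden (parity, ΔL, ΔJ).
(b)–(f): forbidden (parity, ΔJ).
(c)–(d): allowed.
(c)–(e): forbidden (ΔS, ΔL, ΔJ).
(c)–(f): forbidden (ΔS, ΔL, ΔJ).
(d)–(e): forbidden (parity, ΔS, ΔJ).
(d)–(f): forbidden (parity, ΔS, ΔL, ΔJ).
(e)–(f): forbidden (parity).
Allowed pairs: 1 of 15.

1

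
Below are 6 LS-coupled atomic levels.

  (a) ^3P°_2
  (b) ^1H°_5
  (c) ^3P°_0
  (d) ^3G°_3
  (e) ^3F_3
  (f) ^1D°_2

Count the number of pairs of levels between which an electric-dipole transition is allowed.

1

(a)–(b): forbidden (parity, ΔS, ΔL, ΔJ).
(a)–(c): forbidden (parity, ΔJ).
(a)–(d): forbidden (parity, ΔL).
(a)–(e): forbidden (ΔL).
(a)–(f): forbidden (parity, ΔS).
(b)–(c): forbidden (parity, ΔS, ΔL, ΔJ).
(b)–(d): forbidden (parity, ΔS, ΔJ).
(b)–(e): forbidden (ΔS, ΔL, ΔJ).
(b)–(f): forbidden (parity, ΔL, ΔJ).
(c)–(d): forbidden (parity, ΔL, ΔJ).
(c)–(e): forbidden (ΔL, ΔJ).
(c)–(f): forbidden (parity, ΔS, ΔJ).
(d)–(e): allowed.
(d)–(f): forbidden (parity, ΔS, ΔL).
(e)–(f): forbidden (ΔS).
Allowed pairs: 1 of 15.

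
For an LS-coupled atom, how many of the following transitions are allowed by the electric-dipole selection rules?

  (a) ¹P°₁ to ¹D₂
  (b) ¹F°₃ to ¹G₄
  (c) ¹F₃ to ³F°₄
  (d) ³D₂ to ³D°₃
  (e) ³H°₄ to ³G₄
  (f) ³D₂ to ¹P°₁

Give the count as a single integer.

4

(a) allowed
(b) allowed
(c) forbidden (ΔS fails)
(d) allowed
(e) allowed
(f) forbidden (ΔS fails)
Total allowed: 4 of 6.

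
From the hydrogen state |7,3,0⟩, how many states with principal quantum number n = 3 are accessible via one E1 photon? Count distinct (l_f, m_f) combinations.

E1 requires Δl = ±1, so l_f ∈ {2, 4}; with 0 ≤ l_f ≤ n_f−1 = 2, the allowed l_f values are {2}.
For l_f = 2: m_f ∈ {m_i−1, m_i, m_i+1} ∩ [−2, 2] = {-1, 0, 1} → 3 states.
Total: 3.

3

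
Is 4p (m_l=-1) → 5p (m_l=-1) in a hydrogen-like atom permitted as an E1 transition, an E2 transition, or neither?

Δl = 1 − 1 = +0; l_i + l_f = 2.
Δm_l = +0.
E1 (Δl = ±1, |Δm_l| ≤ 1): not satisfied.
E2 (Δl = 0,±2, l_i+l_f ≥ 2, |Δm_l| ≤ 2): satisfied.

E2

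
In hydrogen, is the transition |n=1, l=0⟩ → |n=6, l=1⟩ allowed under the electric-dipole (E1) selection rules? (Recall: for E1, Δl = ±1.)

allowed

Δl = 1 − 0 = +1; the E1 rule Δl = ±1 is passes.
All E1 selection rules are satisfied.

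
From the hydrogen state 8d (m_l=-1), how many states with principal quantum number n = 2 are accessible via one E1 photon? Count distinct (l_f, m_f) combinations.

E1 requires Δl = ±1, so l_f ∈ {1, 3}; with 0 ≤ l_f ≤ n_f−1 = 1, the allowed l_f values are {1}.
For l_f = 1: m_f ∈ {m_i−1, m_i, m_i+1} ∩ [−1, 1] = {-1, 0} → 2 states.
Total: 2.

2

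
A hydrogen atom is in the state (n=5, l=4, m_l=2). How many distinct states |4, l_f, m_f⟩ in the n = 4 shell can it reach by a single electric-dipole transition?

3

E1 requires Δl = ±1, so l_f ∈ {3, 5}; with 0 ≤ l_f ≤ n_f−1 = 3, the allowed l_f values are {3}.
For l_f = 3: m_f ∈ {m_i−1, m_i, m_i+1} ∩ [−3, 3] = {1, 2, 3} → 3 states.
Total: 3.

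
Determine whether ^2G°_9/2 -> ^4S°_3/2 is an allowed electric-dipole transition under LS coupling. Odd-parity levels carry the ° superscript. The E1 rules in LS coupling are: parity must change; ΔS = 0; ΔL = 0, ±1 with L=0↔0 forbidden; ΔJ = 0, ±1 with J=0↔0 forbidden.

Parity must change: odd → odd — fails.
ΔS = 0: S: 1/2 → 3/2 — fails.
ΔL = 0, ±1 (not L=0↔0): L: 4 → 0, ΔL = -4 — fails.
ΔJ = 0, ±1 (not J=0↔0): J: 9/2 → 3/2, ΔJ = -3 — fails.
Rule(s) violated: parity, ΔS, ΔL, ΔJ.

forbidden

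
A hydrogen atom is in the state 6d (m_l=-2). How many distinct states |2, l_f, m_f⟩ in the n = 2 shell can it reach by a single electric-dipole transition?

E1 requires Δl = ±1, so l_f ∈ {1, 3}; with 0 ≤ l_f ≤ n_f−1 = 1, the allowed l_f values are {1}.
For l_f = 1: m_f ∈ {m_i−1, m_i, m_i+1} ∩ [−1, 1] = {-1} → 1 state.
Total: 1.

1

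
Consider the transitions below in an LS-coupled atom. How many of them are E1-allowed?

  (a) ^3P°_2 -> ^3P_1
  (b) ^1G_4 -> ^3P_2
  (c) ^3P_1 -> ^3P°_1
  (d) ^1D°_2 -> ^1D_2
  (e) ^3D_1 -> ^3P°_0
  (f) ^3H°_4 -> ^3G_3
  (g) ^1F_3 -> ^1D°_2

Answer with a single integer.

6

(a) allowed
(b) forbidden (parity, ΔS, ΔL, ΔJ fail)
(c) allowed
(d) allowed
(e) allowed
(f) allowed
(g) allowed
Total allowed: 6 of 7.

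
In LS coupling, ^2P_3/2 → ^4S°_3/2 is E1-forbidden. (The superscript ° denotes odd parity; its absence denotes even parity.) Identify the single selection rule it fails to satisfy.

the ΔS = 0 rule

Reading off the term symbols: S 1/2→3/2, L 1→0, J 3/2→3/2, parity even→odd.
Parity must change: even → odd — ✓.
ΔS = 0: S: 1/2 → 3/2 — ✗.
ΔL = 0, ±1 (not L=0↔0): L: 1 → 0, ΔL = -1 — ✓.
ΔJ = 0, ±1 (not J=0↔0): J: 3/2 → 3/2, ΔJ = +0 — ✓.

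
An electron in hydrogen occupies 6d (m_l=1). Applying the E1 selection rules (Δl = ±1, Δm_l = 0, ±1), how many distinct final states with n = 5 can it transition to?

E1 requires Δl = ±1, so l_f ∈ {1, 3}; with 0 ≤ l_f ≤ n_f−1 = 4, the allowed l_f values are {1, 3}.
For l_f = 1: m_f ∈ {m_i−1, m_i, m_i+1} ∩ [−1, 1] = {0, 1} → 2 states.
For l_f = 3: m_f ∈ {m_i−1, m_i, m_i+1} ∩ [−3, 3] = {0, 1, 2} → 3 states.
Total: 5.

5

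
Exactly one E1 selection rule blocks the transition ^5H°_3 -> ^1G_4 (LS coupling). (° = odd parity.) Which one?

Parity must change: odd → even — passes.
ΔS = 0: S: 2 → 0 — fails.
ΔL = 0, ±1 (not L=0↔0): L: 5 → 4, ΔL = -1 — passes.
ΔJ = 0, ±1 (not J=0↔0): J: 3 → 4, ΔJ = +1 — passes.

the ΔS = 0 rule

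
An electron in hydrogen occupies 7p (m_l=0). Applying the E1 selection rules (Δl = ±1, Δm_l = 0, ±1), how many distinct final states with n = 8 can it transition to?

4

E1 requires Δl = ±1, so l_f ∈ {0, 2}; with 0 ≤ l_f ≤ n_f−1 = 7, the allowed l_f values are {0, 2}.
For l_f = 0: m_f ∈ {m_i−1, m_i, m_i+1} ∩ [−0, 0] = {0} → 1 state.
For l_f = 2: m_f ∈ {m_i−1, m_i, m_i+1} ∩ [−2, 2] = {-1, 0, 1} → 3 states.
Total: 4.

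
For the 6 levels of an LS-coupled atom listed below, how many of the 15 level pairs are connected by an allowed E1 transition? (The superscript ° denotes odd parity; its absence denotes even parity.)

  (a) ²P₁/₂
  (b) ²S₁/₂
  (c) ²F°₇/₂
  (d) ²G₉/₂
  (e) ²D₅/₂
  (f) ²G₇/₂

(a)–(b): forbidden (parity).
(a)–(c): forbidden (ΔL, ΔJ).
(a)–(d): forbidden (parity, ΔL, ΔJ).
(a)–(e): forbidden (parity, ΔJ).
(a)–(f): forbidden (parity, ΔL, ΔJ).
(b)–(c): forbidden (ΔL, ΔJ).
(b)–(d): forbidden (parity, ΔL, ΔJ).
(b)–(e): forbidden (parity, ΔL, ΔJ).
(b)–(f): forbidden (parity, ΔL, ΔJ).
(c)–(d): allowed.
(c)–(e): allowed.
(c)–(f): allowed.
(d)–(e): forbidden (parity, ΔL, ΔJ).
(d)–(f): forbidden (parity).
(e)–(f): forbidden (parity, ΔL).
Allowed pairs: 3 of 15.

3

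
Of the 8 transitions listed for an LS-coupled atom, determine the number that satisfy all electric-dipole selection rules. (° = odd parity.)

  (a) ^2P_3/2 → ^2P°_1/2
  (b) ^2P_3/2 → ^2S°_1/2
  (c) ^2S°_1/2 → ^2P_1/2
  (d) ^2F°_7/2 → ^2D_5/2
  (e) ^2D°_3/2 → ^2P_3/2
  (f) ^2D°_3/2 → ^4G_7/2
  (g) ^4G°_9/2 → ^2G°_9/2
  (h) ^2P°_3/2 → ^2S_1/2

(a) allowed
(b) allowed
(c) allowed
(d) allowed
(e) allowed
(f) forbidden (ΔS, ΔL, ΔJ fail)
(g) forbidden (parity, ΔS fail)
(h) allowed
Total allowed: 6 of 8.

6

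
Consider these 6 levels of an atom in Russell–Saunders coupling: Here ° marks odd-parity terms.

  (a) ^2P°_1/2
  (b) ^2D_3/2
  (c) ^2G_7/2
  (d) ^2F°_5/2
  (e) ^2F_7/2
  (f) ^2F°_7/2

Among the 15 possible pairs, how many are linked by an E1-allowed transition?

6

(a)–(b): allowed.
(a)–(c): forbidden (ΔL, ΔJ).
(a)–(d): forbidden (parity, ΔL, ΔJ).
(a)–(e): forbidden (ΔL, ΔJ).
(a)–(f): forbidden (parity, ΔL, ΔJ).
(b)–(c): forbidden (parity, ΔL, ΔJ).
(b)–(d): allowed.
(b)–(e): forbidden (parity, ΔJ).
(b)–(f): forbidden (ΔJ).
(c)–(d): allowed.
(c)–(e): forbidden (parity).
(c)–(f): allowed.
(d)–(e): allowed.
(d)–(f): forbidden (parity).
(e)–(f): allowed.
Allowed pairs: 6 of 15.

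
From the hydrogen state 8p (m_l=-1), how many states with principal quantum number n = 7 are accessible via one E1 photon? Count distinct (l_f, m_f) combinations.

4

E1 requires Δl = ±1, so l_f ∈ {0, 2}; with 0 ≤ l_f ≤ n_f−1 = 6, the allowed l_f values are {0, 2}.
For l_f = 0: m_f ∈ {m_i−1, m_i, m_i+1} ∩ [−0, 0] = {0} → 1 state.
For l_f = 2: m_f ∈ {m_i−1, m_i, m_i+1} ∩ [−2, 2] = {-2, -1, 0} → 3 states.
Total: 4.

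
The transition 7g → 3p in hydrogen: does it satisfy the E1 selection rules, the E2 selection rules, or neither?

neither

Δl = 1 − 4 = -3; l_i + l_f = 5.
E1 (Δl = ±1): not satisfied.
E2 (Δl = 0,±2, l_i+l_f ≥ 2): not satisfied.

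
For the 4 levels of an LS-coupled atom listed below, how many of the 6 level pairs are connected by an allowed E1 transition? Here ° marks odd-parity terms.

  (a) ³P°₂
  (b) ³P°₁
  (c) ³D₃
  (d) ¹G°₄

1

(a)–(b): forbidden (parity).
(a)–(c): allowed.
(a)–(d): forbidden (parity, ΔS, ΔL, ΔJ).
(b)–(c): forbidden (ΔJ).
(b)–(d): forbidden (parity, ΔS, ΔL, ΔJ).
(c)–(d): forbidden (ΔS, ΔL).
Allowed pairs: 1 of 6.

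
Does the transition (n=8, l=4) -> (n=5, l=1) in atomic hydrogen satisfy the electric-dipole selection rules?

forbidden

Initial l = 4, final l = 1, so Δl = -3. E1 requires Δl = ±1: fails.
The transition is electric-dipole forbidden.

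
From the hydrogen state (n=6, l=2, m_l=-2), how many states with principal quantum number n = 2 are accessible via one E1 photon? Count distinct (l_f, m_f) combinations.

E1 requires Δl = ±1, so l_f ∈ {1, 3}; with 0 ≤ l_f ≤ n_f−1 = 1, the allowed l_f values are {1}.
For l_f = 1: m_f ∈ {m_i−1, m_i, m_i+1} ∩ [−1, 1] = {-1} → 1 state.
Total: 1.

1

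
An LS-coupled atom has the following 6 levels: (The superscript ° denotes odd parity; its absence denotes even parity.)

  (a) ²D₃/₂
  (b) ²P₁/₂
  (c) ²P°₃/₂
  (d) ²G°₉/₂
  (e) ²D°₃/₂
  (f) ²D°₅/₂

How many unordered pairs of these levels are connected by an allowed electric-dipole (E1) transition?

(a)–(b): forbidden (parity).
(a)–(c): allowed.
(a)–(d): forbidden (ΔL, ΔJ).
(a)–(e): allowed.
(a)–(f): allowed.
(b)–(c): allowed.
(b)–(d): forbidden (ΔL, ΔJ).
(b)–(e): allowed.
(b)–(f): forbidden (ΔJ).
(c)–(d): forbidden (parity, ΔL, ΔJ).
(c)–(e): forbidden (parity).
(c)–(f): forbidden (parity).
(d)–(e): forbidden (parity, ΔL, ΔJ).
(d)–(f): forbidden (parity, ΔL, ΔJ).
(e)–(f): forbidden (parity).
Allowed pairs: 5 of 15.

5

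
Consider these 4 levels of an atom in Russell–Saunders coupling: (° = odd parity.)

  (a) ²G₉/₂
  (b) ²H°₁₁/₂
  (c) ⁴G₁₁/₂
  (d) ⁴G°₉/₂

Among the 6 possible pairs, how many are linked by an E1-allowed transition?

2

(a)–(b): allowed.
(a)–(c): forbidden (parity, ΔS).
(a)–(d): forbidden (ΔS).
(b)–(c): forbidden (ΔS).
(b)–(d): forbidden (parity, ΔS).
(c)–(d): allowed.
Allowed pairs: 2 of 6.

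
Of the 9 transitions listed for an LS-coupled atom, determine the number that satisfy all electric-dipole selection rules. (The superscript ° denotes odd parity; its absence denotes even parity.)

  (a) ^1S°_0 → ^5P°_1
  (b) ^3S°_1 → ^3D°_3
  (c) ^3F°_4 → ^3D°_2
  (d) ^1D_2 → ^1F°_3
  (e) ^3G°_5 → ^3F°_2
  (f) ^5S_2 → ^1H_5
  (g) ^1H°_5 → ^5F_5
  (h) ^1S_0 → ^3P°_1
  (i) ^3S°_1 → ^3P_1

2

(a) forbidden (parity, ΔS fail)
(b) forbidden (parity, ΔL, ΔJ fail)
(c) forbidden (parity, ΔJ fail)
(d) allowed
(e) forbidden (parity, ΔJ fail)
(f) forbidden (parity, ΔS, ΔL, ΔJ fail)
(g) forbidden (ΔS, ΔL fail)
(h) forbidden (ΔS fails)
(i) allowed
Total allowed: 2 of 9.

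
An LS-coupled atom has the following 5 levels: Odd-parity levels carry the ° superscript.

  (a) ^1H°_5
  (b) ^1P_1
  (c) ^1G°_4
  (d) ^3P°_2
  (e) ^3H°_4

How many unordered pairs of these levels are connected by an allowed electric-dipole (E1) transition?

0

(a)–(b): forbidden (ΔL, ΔJ).
(a)–(c): forbidden (parity).
(a)–(d): forbidden (parity, ΔS, ΔL, ΔJ).
(a)–(e): forbidden (parity, ΔS).
(b)–(c): forbidden (ΔL, ΔJ).
(b)–(d): forbidden (ΔS).
(b)–(e): forbidden (ΔS, ΔL, ΔJ).
(c)–(d): forbidden (parity, ΔS, ΔL, ΔJ).
(c)–(e): forbidden (parity, ΔS).
(d)–(e): forbidden (parity, ΔL, ΔJ).
Allowed pairs: 0 of 10.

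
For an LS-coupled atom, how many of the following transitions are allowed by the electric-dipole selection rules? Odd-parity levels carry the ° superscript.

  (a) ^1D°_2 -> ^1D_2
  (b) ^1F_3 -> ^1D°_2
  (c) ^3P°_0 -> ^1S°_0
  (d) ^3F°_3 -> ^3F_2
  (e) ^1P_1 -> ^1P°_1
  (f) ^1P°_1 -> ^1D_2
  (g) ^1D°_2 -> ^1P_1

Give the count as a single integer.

6

(a) allowed
(b) allowed
(c) forbidden (parity, ΔS, ΔJ fail)
(d) allowed
(e) allowed
(f) allowed
(g) allowed
Total allowed: 6 of 7.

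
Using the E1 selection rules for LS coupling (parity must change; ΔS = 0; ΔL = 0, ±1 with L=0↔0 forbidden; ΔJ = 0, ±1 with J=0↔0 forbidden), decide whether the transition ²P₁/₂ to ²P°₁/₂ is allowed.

allowed

ΔJ = 0, ±1 (not J=0↔0): J: 1/2 → 1/2, ΔJ = +0 — ok.
Parity must change: even → odd — ok.
ΔL = 0, ±1 (not L=0↔0): L: 1 → 1, ΔL = +0 — ok.
ΔS = 0: S: 1/2 → 1/2 — ok.
All four E1 rules are satisfied.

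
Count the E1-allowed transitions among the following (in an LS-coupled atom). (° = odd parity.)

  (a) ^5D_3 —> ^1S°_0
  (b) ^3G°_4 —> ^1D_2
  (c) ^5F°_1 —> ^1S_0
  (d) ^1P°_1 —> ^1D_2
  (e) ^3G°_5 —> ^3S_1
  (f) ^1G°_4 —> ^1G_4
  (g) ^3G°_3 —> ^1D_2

2

(a) forbidden (ΔS, ΔL, ΔJ fail)
(b) forbidden (ΔS, ΔL, ΔJ fail)
(c) forbidden (ΔS, ΔL fail)
(d) allowed
(e) forbidden (ΔL, ΔJ fail)
(f) allowed
(g) forbidden (ΔS, ΔL fail)
Total allowed: 2 of 7.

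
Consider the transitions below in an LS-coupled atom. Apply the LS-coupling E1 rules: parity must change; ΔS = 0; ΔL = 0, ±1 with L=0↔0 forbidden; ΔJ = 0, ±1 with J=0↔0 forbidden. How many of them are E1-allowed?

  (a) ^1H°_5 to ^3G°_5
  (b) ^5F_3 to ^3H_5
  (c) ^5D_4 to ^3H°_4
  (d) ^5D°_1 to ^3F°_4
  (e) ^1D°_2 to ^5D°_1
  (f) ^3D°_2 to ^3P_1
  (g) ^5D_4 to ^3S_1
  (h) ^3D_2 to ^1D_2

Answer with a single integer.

1

(a) forbidden (parity, ΔS fail)
(b) forbidden (parity, ΔS, ΔL, ΔJ fail)
(c) forbidden (ΔS, ΔL fail)
(d) forbidden (parity, ΔS, ΔJ fail)
(e) forbidden (parity, ΔS fail)
(f) allowed
(g) forbidden (parity, ΔS, ΔL, ΔJ fail)
(h) forbidden (parity, ΔS fail)
Total allowed: 1 of 8.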